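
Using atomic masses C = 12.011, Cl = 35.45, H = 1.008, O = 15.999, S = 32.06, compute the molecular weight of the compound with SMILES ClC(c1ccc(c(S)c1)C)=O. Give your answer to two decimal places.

Molecular formula: C8H7ClOS.
M = 8×12.011 + 1×35.45 + 7×1.008 + 1×15.999 + 1×32.06 = 186.65 g/mol.

186.65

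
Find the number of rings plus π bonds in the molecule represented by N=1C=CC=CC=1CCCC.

Molecular formula from the SMILES: C9H13N.
DoU = (2C + 2 + N − H − X)/2 = (2·9 + 2 + 1 − 13 − 0)/2 = 8/2 = 4.
(Structurally: 1 ring(s) + 3 π bond(s) = 4.)

4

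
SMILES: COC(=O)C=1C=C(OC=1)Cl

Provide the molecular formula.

C6H5ClO3

Heavy atoms from the SMILES: 6 C, 1 Cl, 3 O.
Implicit hydrogens by atom environment:
  2 × C (aromatic): 1 H each → 2
  2 × C (aromatic): no H
  2 × O: no H
  1 × C: 3 H
  1 × C: no H
  1 × Cl: no H
  1 × O (aromatic): no H
  Total hydrogens = 5.
Molecular formula: C6H5ClO3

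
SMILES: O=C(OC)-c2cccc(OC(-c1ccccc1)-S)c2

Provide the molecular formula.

C15H14O3S

Heavy atoms from the SMILES: 15 C, 3 O, 1 S.
Implicit hydrogens by atom environment:
  9 × C (aromatic): 1 H each → 9
  3 × C (aromatic): no H
  3 × O: no H
  1 × C: 3 H
  1 × C: 1 H
  1 × C: no H
  1 × S: 1 H
  Total hydrogens = 14.
Molecular formula: C15H14O3S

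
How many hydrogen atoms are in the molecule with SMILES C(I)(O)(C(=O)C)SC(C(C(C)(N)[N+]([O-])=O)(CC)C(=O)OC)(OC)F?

Hydrogens are implicit in SMILES; fill each atom to its normal valence:
  6 × C: no H
  5 × C: 3 H each → 15
  5 × O: no H
  1 × C: 2 H
  1 × F: no H
  1 × I: no H
  1 × N: 2 H
  1 × N (charge +1): no H
  1 × O: 1 H
  1 × O (charge -1): no H
  1 × S: no H
  Total hydrogens = 20.

20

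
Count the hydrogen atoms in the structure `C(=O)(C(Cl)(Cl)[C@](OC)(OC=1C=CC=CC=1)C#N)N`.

10

Hydrogens are implicit in SMILES; fill each atom to its normal valence:
  5 × C (aromatic): 1 H each → 5
  4 × C: no H
  3 × O: no H
  2 × Cl: no H
  1 × C: 3 H
  1 × C (aromatic): no H
  1 × N: 2 H
  1 × N: no H
  Total hydrogens = 10.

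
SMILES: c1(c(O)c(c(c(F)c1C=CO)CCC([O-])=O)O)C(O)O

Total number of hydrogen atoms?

Hydrogens are implicit in SMILES; fill each atom to its normal valence:
  6 × C (aromatic): no H
  5 × O: 1 H each → 5
  3 × C: 1 H each → 3
  2 × C: 2 H each → 4
  1 × C: no H
  1 × F: no H
  1 × O: no H
  1 × O (charge -1): no H
  Total hydrogens = 12.

12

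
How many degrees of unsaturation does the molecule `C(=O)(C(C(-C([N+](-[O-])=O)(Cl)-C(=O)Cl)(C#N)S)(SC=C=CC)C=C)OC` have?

8

Molecular formula from the SMILES: C13H12Cl2N2O5S2.
DoU = (2C + 2 + N − H − X)/2 = (2·13 + 2 + 2 − 12 − 2)/2 = 16/2 = 8.
(Structurally: 0 ring(s) + 8 π bond(s) = 8.)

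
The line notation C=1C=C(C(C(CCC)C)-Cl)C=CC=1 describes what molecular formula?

Heavy atoms from the SMILES: 12 C, 1 Cl.
Implicit hydrogens by atom environment:
  5 × C (aromatic): 1 H each → 5
  2 × C: 3 H each → 6
  2 × C: 2 H each → 4
  2 × C: 1 H each → 2
  1 × C (aromatic): no H
  1 × Cl: no H
  Total hydrogens = 17.
Molecular formula: C12H17Cl

C12H17Cl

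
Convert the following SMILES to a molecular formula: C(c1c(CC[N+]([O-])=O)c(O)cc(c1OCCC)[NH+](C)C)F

C14H22FN2O4+

Heavy atoms from the SMILES: 14 C, 1 F, 2 N, 4 O.
Implicit hydrogens by atom environment:
  5 × C: 2 H each → 10
  5 × C (aromatic): no H
  3 × C: 3 H each → 9
  2 × O: no H
  1 × C (aromatic): 1 H
  1 × F: no H
  1 × N (charge +1): 1 H
  1 × N (charge +1): no H
  1 × O: 1 H
  1 × O (charge -1): no H
  Total hydrogens = 22.
Net charge +1.
Molecular formula: C14H22FN2O4+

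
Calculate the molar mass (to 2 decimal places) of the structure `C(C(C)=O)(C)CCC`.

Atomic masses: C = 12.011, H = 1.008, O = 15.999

114.19

Molecular formula: C7H14O.
M = 7×12.011 + 14×1.008 + 1×15.999 = 114.19 g/mol.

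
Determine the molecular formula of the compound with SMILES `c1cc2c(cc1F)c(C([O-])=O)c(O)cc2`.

Heavy atoms from the SMILES: 11 C, 1 F, 3 O.
Implicit hydrogens by atom environment:
  5 × C (aromatic): 1 H each → 5
  5 × C (aromatic): no H
  1 × C: no H
  1 × F: no H
  1 × O: 1 H
  1 × O: no H
  1 × O (charge -1): no H
  Total hydrogens = 6.
Net charge -1.
Molecular formula: C11H6FO3-

C11H6FO3-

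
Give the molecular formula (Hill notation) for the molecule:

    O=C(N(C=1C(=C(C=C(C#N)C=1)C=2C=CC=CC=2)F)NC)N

C15H13FN4O

Heavy atoms from the SMILES: 15 C, 1 F, 4 N, 1 O.
Implicit hydrogens by atom environment:
  7 × C (aromatic): 1 H each → 7
  5 × C (aromatic): no H
  2 × C: no H
  2 × N: no H
  1 × C: 3 H
  1 × F: no H
  1 × N: 2 H
  1 × N: 1 H
  1 × O: no H
  Total hydrogens = 13.
Molecular formula: C15H13FN4O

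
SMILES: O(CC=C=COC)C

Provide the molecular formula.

C6H10O2

Heavy atoms from the SMILES: 6 C, 2 O.
Implicit hydrogens by atom environment:
  2 × C: 3 H each → 6
  2 × C: 1 H each → 2
  2 × O: no H
  1 × C: 2 H
  1 × C: no H
  Total hydrogens = 10.
Molecular formula: C6H10O2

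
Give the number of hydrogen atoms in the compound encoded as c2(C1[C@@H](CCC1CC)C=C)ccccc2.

Hydrogens are implicit in SMILES; fill each atom to its normal valence:
  5 × C (aromatic): 1 H each → 5
  4 × C: 2 H each → 8
  4 × C: 1 H each → 4
  1 × C: 3 H
  1 × C (aromatic): no H
  Total hydrogens = 20.

20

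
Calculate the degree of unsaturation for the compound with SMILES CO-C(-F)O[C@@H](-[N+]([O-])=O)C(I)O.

1

Molecular formula from the SMILES: C4H7FINO5.
DoU = (2C + 2 + N − H − X)/2 = (2·4 + 2 + 1 − 7 − 2)/2 = 2/2 = 1.
(Structurally: 0 ring(s) + 1 π bond(s) = 1.)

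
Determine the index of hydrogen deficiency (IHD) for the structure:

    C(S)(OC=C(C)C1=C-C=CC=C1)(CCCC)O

5

Molecular formula from the SMILES: C14H20O2S.
DoU = (2C + 2 + N − H − X)/2 = (2·14 + 2 + 0 − 20 − 0)/2 = 10/2 = 5.
(Structurally: 1 ring(s) + 4 π bond(s) = 5.)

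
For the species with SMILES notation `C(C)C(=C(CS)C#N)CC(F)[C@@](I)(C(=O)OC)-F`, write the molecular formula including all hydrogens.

C11H14F2INO2S

Heavy atoms from the SMILES: 11 C, 2 F, 1 I, 1 N, 2 O, 1 S.
Implicit hydrogens by atom environment:
  5 × C: no H
  3 × C: 2 H each → 6
  2 × C: 3 H each → 6
  2 × F: no H
  2 × O: no H
  1 × C: 1 H
  1 × I: no H
  1 × N: no H
  1 × S: 1 H
  Total hydrogens = 14.
Molecular formula: C11H14F2INO2S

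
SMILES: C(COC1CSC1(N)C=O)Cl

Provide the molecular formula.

Heavy atoms from the SMILES: 6 C, 1 Cl, 1 N, 2 O, 1 S.
Implicit hydrogens by atom environment:
  3 × C: 2 H each → 6
  2 × C: 1 H each → 2
  2 × O: no H
  1 × C: no H
  1 × Cl: no H
  1 × N: 2 H
  1 × S: no H
  Total hydrogens = 10.
Molecular formula: C6H10ClNO2S

C6H10ClNO2S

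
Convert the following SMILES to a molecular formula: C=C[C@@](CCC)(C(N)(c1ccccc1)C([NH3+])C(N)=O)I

C15H23IN3O+

Heavy atoms from the SMILES: 15 C, 1 I, 3 N, 1 O.
Implicit hydrogens by atom environment:
  5 × C (aromatic): 1 H each → 5
  3 × C: 2 H each → 6
  3 × C: no H
  2 × C: 1 H each → 2
  2 × N: 2 H each → 4
  1 × C: 3 H
  1 × C (aromatic): no H
  1 × I: no H
  1 × N (charge +1): 3 H
  1 × O: no H
  Total hydrogens = 23.
Net charge +1.
Molecular formula: C15H23IN3O+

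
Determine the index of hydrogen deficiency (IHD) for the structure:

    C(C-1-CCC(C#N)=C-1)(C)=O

Molecular formula from the SMILES: C8H9NO.
DoU = (2C + 2 + N − H − X)/2 = (2·8 + 2 + 1 − 9 − 0)/2 = 10/2 = 5.
(Structurally: 1 ring(s) + 4 π bond(s) = 5.)

5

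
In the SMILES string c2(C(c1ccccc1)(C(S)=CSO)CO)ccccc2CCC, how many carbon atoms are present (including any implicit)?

The symbol for carbon appears 19 times in the SMILES. Lowercase c denotes aromatic carbon and counts toward C.

19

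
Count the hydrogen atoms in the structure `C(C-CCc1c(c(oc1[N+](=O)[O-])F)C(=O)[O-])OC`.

Hydrogens are implicit in SMILES; fill each atom to its normal valence:
  4 × C: 2 H each → 8
  4 × C (aromatic): no H
  3 × O: no H
  2 × O (charge -1): no H
  1 × C: 3 H
  1 × C: no H
  1 × F: no H
  1 × N (charge +1): no H
  1 × O (aromatic): no H
  Total hydrogens = 11.

11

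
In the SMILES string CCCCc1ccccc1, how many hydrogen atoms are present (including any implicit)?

Hydrogens are implicit in SMILES; fill each atom to its normal valence:
  5 × C (aromatic): 1 H each → 5
  3 × C: 2 H each → 6
  1 × C: 3 H
  1 × C (aromatic): no H
  Total hydrogens = 14.

14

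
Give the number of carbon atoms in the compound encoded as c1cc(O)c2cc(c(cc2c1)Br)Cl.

The symbol for carbon appears 10 times in the SMILES. Lowercase c denotes aromatic carbon and counts toward C.

10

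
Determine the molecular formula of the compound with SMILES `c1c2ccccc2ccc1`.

Heavy atoms from the SMILES: 10 C.
Implicit hydrogens by atom environment:
  8 × C (aromatic): 1 H each → 8
  2 × C (aromatic): no H
  Total hydrogens = 8.
Molecular formula: C10H8

C10H8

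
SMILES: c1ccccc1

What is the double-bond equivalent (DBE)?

Molecular formula from the SMILES: C6H6.
DoU = (2C + 2 + N − H − X)/2 = (2·6 + 2 + 0 − 6 − 0)/2 = 8/2 = 4.
(Structurally: 1 ring(s) + 3 π bond(s) = 4.)

4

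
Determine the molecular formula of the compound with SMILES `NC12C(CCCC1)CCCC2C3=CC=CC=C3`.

C16H23N

Heavy atoms from the SMILES: 16 C, 1 N.
Implicit hydrogens by atom environment:
  7 × C: 2 H each → 14
  5 × C (aromatic): 1 H each → 5
  2 × C: 1 H each → 2
  1 × C: no H
  1 × C (aromatic): no H
  1 × N: 2 H
  Total hydrogens = 23.
Molecular formula: C16H23N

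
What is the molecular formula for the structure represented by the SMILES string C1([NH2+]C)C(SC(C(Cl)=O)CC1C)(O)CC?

Heavy atoms from the SMILES: 10 C, 1 Cl, 1 N, 2 O, 1 S.
Implicit hydrogens by atom environment:
  3 × C: 3 H each → 9
  3 × C: 1 H each → 3
  2 × C: 2 H each → 4
  2 × C: no H
  1 × Cl: no H
  1 × N (charge +1): 2 H
  1 × O: 1 H
  1 × O: no H
  1 × S: no H
  Total hydrogens = 19.
Net charge +1.
Molecular formula: C10H19ClNO2S+

C10H19ClNO2S+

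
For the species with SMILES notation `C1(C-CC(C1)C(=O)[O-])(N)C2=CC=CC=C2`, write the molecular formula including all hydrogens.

Heavy atoms from the SMILES: 12 C, 1 N, 2 O.
Implicit hydrogens by atom environment:
  5 × C (aromatic): 1 H each → 5
  3 × C: 2 H each → 6
  2 × C: no H
  1 × C: 1 H
  1 × C (aromatic): no H
  1 × N: 2 H
  1 × O: no H
  1 × O (charge -1): no H
  Total hydrogens = 14.
Net charge -1.
Molecular formula: C12H14NO2-

C12H14NO2-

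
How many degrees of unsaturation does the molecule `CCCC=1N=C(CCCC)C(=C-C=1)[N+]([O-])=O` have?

5

Molecular formula from the SMILES: C12H18N2O2.
DoU = (2C + 2 + N − H − X)/2 = (2·12 + 2 + 2 − 18 − 0)/2 = 10/2 = 5.
(Structurally: 1 ring(s) + 4 π bond(s) = 5.)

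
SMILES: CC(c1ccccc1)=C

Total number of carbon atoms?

The symbol for carbon appears 9 times in the SMILES. Lowercase c denotes aromatic carbon and counts toward C.

9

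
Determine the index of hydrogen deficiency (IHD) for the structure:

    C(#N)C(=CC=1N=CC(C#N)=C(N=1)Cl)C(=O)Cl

Molecular formula from the SMILES: C9H2Cl2N4O.
DoU = (2C + 2 + N − H − X)/2 = (2·9 + 2 + 4 − 2 − 2)/2 = 20/2 = 10.
(Structurally: 1 ring(s) + 9 π bond(s) = 10.)

10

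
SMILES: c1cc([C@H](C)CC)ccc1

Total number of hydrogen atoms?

14

Hydrogens are implicit in SMILES; fill each atom to its normal valence:
  5 × C (aromatic): 1 H each → 5
  2 × C: 3 H each → 6
  1 × C: 2 H
  1 × C: 1 H
  1 × C (aromatic): no H
  Total hydrogens = 14.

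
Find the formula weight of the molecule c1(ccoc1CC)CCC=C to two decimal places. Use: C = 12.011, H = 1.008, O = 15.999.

Molecular formula: C10H14O.
M = 10×12.011 + 14×1.008 + 1×15.999 = 150.22 g/mol.

150.22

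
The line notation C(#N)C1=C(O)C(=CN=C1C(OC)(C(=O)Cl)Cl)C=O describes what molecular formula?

C10H6Cl2N2O4

Heavy atoms from the SMILES: 10 C, 2 Cl, 2 N, 4 O.
Implicit hydrogens by atom environment:
  4 × C (aromatic): no H
  3 × C: no H
  3 × O: no H
  2 × Cl: no H
  1 × C: 3 H
  1 × C (aromatic): 1 H
  1 × C: 1 H
  1 × N (aromatic): no H
  1 × N: no H
  1 × O: 1 H
  Total hydrogens = 6.
Molecular formula: C10H6Cl2N2O4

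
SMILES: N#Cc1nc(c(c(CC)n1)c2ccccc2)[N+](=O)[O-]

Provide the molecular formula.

Heavy atoms from the SMILES: 13 C, 4 N, 2 O.
Implicit hydrogens by atom environment:
  5 × C (aromatic): 1 H each → 5
  5 × C (aromatic): no H
  2 × N (aromatic): no H
  1 × C: 3 H
  1 × C: 2 H
  1 × C: no H
  1 × N (charge +1): no H
  1 × N: no H
  1 × O: no H
  1 × O (charge -1): no H
  Total hydrogens = 10.
Molecular formula: C13H10N4O2

C13H10N4O2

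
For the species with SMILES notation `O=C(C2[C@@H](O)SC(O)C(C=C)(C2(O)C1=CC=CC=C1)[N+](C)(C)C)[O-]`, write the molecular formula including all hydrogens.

C17H23NO5S

Heavy atoms from the SMILES: 17 C, 1 N, 5 O, 1 S.
Implicit hydrogens by atom environment:
  5 × C (aromatic): 1 H each → 5
  4 × C: 1 H each → 4
  3 × C: 3 H each → 9
  3 × C: no H
  3 × O: 1 H each → 3
  1 × C: 2 H
  1 × C (aromatic): no H
  1 × N (charge +1): no H
  1 × O: no H
  1 × O (charge -1): no H
  1 × S: no H
  Total hydrogens = 23.
Molecular formula: C17H23NO5S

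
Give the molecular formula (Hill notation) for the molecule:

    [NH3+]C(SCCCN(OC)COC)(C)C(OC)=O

Heavy atoms from the SMILES: 10 C, 2 N, 4 O, 1 S.
Implicit hydrogens by atom environment:
  4 × C: 3 H each → 12
  4 × C: 2 H each → 8
  4 × O: no H
  2 × C: no H
  1 × N (charge +1): 3 H
  1 × N: no H
  1 × S: no H
  Total hydrogens = 23.
Net charge +1.
Molecular formula: C10H23N2O4S+

C10H23N2O4S+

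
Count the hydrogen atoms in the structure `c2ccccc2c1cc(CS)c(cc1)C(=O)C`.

Hydrogens are implicit in SMILES; fill each atom to its normal valence:
  8 × C (aromatic): 1 H each → 8
  4 × C (aromatic): no H
  1 × C: 3 H
  1 × C: 2 H
  1 × C: no H
  1 × O: no H
  1 × S: 1 H
  Total hydrogens = 14.

14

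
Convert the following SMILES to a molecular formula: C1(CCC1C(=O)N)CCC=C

Heavy atoms from the SMILES: 9 C, 1 N, 1 O.
Implicit hydrogens by atom environment:
  5 × C: 2 H each → 10
  3 × C: 1 H each → 3
  1 × C: no H
  1 × N: 2 H
  1 × O: no H
  Total hydrogens = 15.
Molecular formula: C9H15NO

C9H15NO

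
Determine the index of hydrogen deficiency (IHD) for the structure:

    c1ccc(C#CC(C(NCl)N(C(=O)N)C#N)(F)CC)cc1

Molecular formula from the SMILES: C14H14ClFN4O.
DoU = (2C + 2 + N − H − X)/2 = (2·14 + 2 + 4 − 14 − 2)/2 = 18/2 = 9.
(Structurally: 1 ring(s) + 8 π bond(s) = 9.)

9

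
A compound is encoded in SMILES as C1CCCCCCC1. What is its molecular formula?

C8H16

Heavy atoms from the SMILES: 8 C.
Implicit hydrogens by atom environment:
  8 × C: 2 H each → 16
  Total hydrogens = 16.
Molecular formula: C8H16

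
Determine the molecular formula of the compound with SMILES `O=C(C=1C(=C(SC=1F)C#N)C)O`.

Heavy atoms from the SMILES: 7 C, 1 F, 1 N, 2 O, 1 S.
Implicit hydrogens by atom environment:
  4 × C (aromatic): no H
  2 × C: no H
  1 × C: 3 H
  1 × F: no H
  1 × N: no H
  1 × O: 1 H
  1 × O: no H
  1 × S (aromatic): no H
  Total hydrogens = 4.
Molecular formula: C7H4FNO2S

C7H4FNO2S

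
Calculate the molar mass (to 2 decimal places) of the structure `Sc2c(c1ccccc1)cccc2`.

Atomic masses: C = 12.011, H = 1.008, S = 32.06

Molecular formula: C12H10S.
M = 12×12.011 + 10×1.008 + 1×32.06 = 186.27 g/mol.

186.27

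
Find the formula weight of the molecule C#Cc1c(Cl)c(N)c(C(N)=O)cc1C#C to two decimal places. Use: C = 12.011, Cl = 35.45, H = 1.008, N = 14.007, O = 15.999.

Molecular formula: C11H7ClN2O.
M = 11×12.011 + 1×35.45 + 7×1.008 + 2×14.007 + 1×15.999 = 218.64 g/mol.

218.64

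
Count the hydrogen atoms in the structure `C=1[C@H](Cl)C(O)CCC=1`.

Hydrogens are implicit in SMILES; fill each atom to its normal valence:
  4 × C: 1 H each → 4
  2 × C: 2 H each → 4
  1 × Cl: no H
  1 × O: 1 H
  Total hydrogens = 9.

9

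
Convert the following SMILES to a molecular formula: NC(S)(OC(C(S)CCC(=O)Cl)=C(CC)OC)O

C10H18ClNO4S2

Heavy atoms from the SMILES: 10 C, 1 Cl, 1 N, 4 O, 2 S.
Implicit hydrogens by atom environment:
  4 × C: no H
  3 × C: 2 H each → 6
  3 × O: no H
  2 × C: 3 H each → 6
  2 × S: 1 H each → 2
  1 × C: 1 H
  1 × Cl: no H
  1 × N: 2 H
  1 × O: 1 H
  Total hydrogens = 18.
Molecular formula: C10H18ClNO4S2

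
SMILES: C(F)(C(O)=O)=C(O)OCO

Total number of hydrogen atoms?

Hydrogens are implicit in SMILES; fill each atom to its normal valence:
  3 × C: no H
  3 × O: 1 H each → 3
  2 × O: no H
  1 × C: 2 H
  1 × F: no H
  Total hydrogens = 5.

5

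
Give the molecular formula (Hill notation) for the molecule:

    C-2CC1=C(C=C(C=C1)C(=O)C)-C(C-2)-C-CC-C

C16H22O

Heavy atoms from the SMILES: 16 C, 1 O.
Implicit hydrogens by atom environment:
  6 × C: 2 H each → 12
  3 × C (aromatic): 1 H each → 3
  3 × C (aromatic): no H
  2 × C: 3 H each → 6
  1 × C: 1 H
  1 × C: no H
  1 × O: no H
  Total hydrogens = 22.
Molecular formula: C16H22O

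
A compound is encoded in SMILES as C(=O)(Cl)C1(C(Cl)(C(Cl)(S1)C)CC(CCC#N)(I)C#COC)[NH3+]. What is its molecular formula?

Heavy atoms from the SMILES: 13 C, 3 Cl, 1 I, 2 N, 2 O, 1 S.
Implicit hydrogens by atom environment:
  8 × C: no H
  3 × C: 2 H each → 6
  3 × Cl: no H
  2 × C: 3 H each → 6
  2 × O: no H
  1 × I: no H
  1 × N (charge +1): 3 H
  1 × N: no H
  1 × S: no H
  Total hydrogens = 15.
Net charge +1.
Molecular formula: C13H15Cl3IN2O2S+

C13H15Cl3IN2O2S+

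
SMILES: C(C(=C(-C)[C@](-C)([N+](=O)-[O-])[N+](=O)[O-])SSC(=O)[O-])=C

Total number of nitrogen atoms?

The symbol for nitrogen appears 2 times in the SMILES.

2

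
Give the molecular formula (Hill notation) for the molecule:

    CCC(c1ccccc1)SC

Heavy atoms from the SMILES: 10 C, 1 S.
Implicit hydrogens by atom environment:
  5 × C (aromatic): 1 H each → 5
  2 × C: 3 H each → 6
  1 × C: 2 H
  1 × C: 1 H
  1 × C (aromatic): no H
  1 × S: no H
  Total hydrogens = 14.
Molecular formula: C10H14S

C10H14S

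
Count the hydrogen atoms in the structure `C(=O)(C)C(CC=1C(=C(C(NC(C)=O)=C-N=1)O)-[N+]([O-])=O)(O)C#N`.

Hydrogens are implicit in SMILES; fill each atom to its normal valence:
  4 × C (aromatic): no H
  4 × C: no H
  3 × O: no H
  2 × C: 3 H each → 6
  2 × O: 1 H each → 2
  1 × C: 2 H
  1 × C (aromatic): 1 H
  1 × N: 1 H
  1 × N (aromatic): no H
  1 × N (charge +1): no H
  1 × N: no H
  1 × O (charge -1): no H
  Total hydrogens = 12.

12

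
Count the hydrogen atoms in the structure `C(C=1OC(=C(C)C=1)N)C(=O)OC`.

Hydrogens are implicit in SMILES; fill each atom to its normal valence:
  3 × C (aromatic): no H
  2 × C: 3 H each → 6
  2 × O: no H
  1 × C: 2 H
  1 × C (aromatic): 1 H
  1 × C: no H
  1 × N: 2 H
  1 × O (aromatic): no H
  Total hydrogens = 11.

11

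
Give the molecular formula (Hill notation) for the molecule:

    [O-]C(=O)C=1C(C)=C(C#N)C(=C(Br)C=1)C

C10H7BrNO2-

Heavy atoms from the SMILES: 1 Br, 10 C, 1 N, 2 O.
Implicit hydrogens by atom environment:
  5 × C (aromatic): no H
  2 × C: 3 H each → 6
  2 × C: no H
  1 × Br: no H
  1 × C (aromatic): 1 H
  1 × N: no H
  1 × O: no H
  1 × O (charge -1): no H
  Total hydrogens = 7.
Net charge -1.
Molecular formula: C10H7BrNO2-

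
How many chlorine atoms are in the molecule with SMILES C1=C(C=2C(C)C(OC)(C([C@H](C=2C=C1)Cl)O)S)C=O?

The symbol for chlorine appears 1 time in the SMILES.

1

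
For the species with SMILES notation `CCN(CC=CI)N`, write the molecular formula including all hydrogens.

Heavy atoms from the SMILES: 5 C, 1 I, 2 N.
Implicit hydrogens by atom environment:
  2 × C: 2 H each → 4
  2 × C: 1 H each → 2
  1 × C: 3 H
  1 × I: no H
  1 × N: 2 H
  1 × N: no H
  Total hydrogens = 11.
Molecular formula: C5H11IN2

C5H11IN2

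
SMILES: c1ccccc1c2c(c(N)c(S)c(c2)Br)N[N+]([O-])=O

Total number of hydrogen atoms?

Hydrogens are implicit in SMILES; fill each atom to its normal valence:
  6 × C (aromatic): 1 H each → 6
  6 × C (aromatic): no H
  1 × Br: no H
  1 × N: 2 H
  1 × N: 1 H
  1 × N (charge +1): no H
  1 × O: no H
  1 × O (charge -1): no H
  1 × S: 1 H
  Total hydrogens = 10.

10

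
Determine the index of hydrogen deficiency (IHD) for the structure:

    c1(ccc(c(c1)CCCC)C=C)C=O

6

Molecular formula from the SMILES: C13H16O.
DoU = (2C + 2 + N − H − X)/2 = (2·13 + 2 + 0 − 16 − 0)/2 = 12/2 = 6.
(Structurally: 1 ring(s) + 5 π bond(s) = 6.)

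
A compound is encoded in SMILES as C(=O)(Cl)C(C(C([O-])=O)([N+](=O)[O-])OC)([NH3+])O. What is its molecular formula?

C5H7ClN2O7

Heavy atoms from the SMILES: 5 C, 1 Cl, 2 N, 7 O.
Implicit hydrogens by atom environment:
  4 × C: no H
  4 × O: no H
  2 × O (charge -1): no H
  1 × C: 3 H
  1 × Cl: no H
  1 × N (charge +1): 3 H
  1 × N (charge +1): no H
  1 × O: 1 H
  Total hydrogens = 7.
Molecular formula: C5H7ClN2O7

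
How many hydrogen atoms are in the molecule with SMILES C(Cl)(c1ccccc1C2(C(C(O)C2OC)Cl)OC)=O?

14

Hydrogens are implicit in SMILES; fill each atom to its normal valence:
  4 × C (aromatic): 1 H each → 4
  3 × C: 1 H each → 3
  3 × O: no H
  2 × C: 3 H each → 6
  2 × C: no H
  2 × C (aromatic): no H
  2 × Cl: no H
  1 × O: 1 H
  Total hydrogens = 14.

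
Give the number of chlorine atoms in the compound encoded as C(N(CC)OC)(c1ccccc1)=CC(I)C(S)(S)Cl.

1

The symbol for chlorine appears 1 time in the SMILES.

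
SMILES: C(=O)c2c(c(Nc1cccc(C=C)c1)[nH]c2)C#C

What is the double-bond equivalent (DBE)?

Molecular formula from the SMILES: C15H12N2O.
DoU = (2C + 2 + N − H − X)/2 = (2·15 + 2 + 2 − 12 − 0)/2 = 22/2 = 11.
(Structurally: 2 ring(s) + 9 π bond(s) = 11.)

11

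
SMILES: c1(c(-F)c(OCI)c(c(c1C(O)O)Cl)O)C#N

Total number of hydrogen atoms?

Hydrogens are implicit in SMILES; fill each atom to its normal valence:
  6 × C (aromatic): no H
  3 × O: 1 H each → 3
  1 × C: 2 H
  1 × C: 1 H
  1 × C: no H
  1 × Cl: no H
  1 × F: no H
  1 × I: no H
  1 × N: no H
  1 × O: no H
  Total hydrogens = 6.

6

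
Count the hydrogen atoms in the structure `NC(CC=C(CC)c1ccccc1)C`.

Hydrogens are implicit in SMILES; fill each atom to its normal valence:
  5 × C (aromatic): 1 H each → 5
  2 × C: 3 H each → 6
  2 × C: 2 H each → 4
  2 × C: 1 H each → 2
  1 × C: no H
  1 × C (aromatic): no H
  1 × N: 2 H
  Total hydrogens = 19.

19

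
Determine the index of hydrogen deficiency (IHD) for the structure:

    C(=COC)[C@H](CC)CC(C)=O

2

Molecular formula from the SMILES: C9H16O2.
DoU = (2C + 2 + N − H − X)/2 = (2·9 + 2 + 0 − 16 − 0)/2 = 4/2 = 2.
(Structurally: 0 ring(s) + 2 π bond(s) = 2.)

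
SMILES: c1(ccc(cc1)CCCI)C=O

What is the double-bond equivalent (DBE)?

5

Molecular formula from the SMILES: C10H11IO.
DoU = (2C + 2 + N − H − X)/2 = (2·10 + 2 + 0 − 11 − 1)/2 = 10/2 = 5.
(Structurally: 1 ring(s) + 4 π bond(s) = 5.)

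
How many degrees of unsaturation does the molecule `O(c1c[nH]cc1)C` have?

Molecular formula from the SMILES: C5H7NO.
DoU = (2C + 2 + N − H − X)/2 = (2·5 + 2 + 1 − 7 − 0)/2 = 6/2 = 3.
(Structurally: 1 ring(s) + 2 π bond(s) = 3.)

3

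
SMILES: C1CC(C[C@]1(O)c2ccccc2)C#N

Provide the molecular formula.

C12H13NO

Heavy atoms from the SMILES: 12 C, 1 N, 1 O.
Implicit hydrogens by atom environment:
  5 × C (aromatic): 1 H each → 5
  3 × C: 2 H each → 6
  2 × C: no H
  1 × C: 1 H
  1 × C (aromatic): no H
  1 × N: no H
  1 × O: 1 H
  Total hydrogens = 13.
Molecular formula: C12H13NO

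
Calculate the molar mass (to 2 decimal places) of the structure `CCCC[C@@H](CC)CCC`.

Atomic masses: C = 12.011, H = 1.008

Molecular formula: C10H22.
M = 10×12.011 + 22×1.008 = 142.29 g/mol.

142.29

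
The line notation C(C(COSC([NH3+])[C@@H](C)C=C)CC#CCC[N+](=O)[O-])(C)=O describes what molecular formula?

C14H23N2O4S+

Heavy atoms from the SMILES: 14 C, 2 N, 4 O, 1 S.
Implicit hydrogens by atom environment:
  5 × C: 2 H each → 10
  4 × C: 1 H each → 4
  3 × C: no H
  3 × O: no H
  2 × C: 3 H each → 6
  1 × N (charge +1): 3 H
  1 × N (charge +1): no H
  1 × O (charge -1): no H
  1 × S: no H
  Total hydrogens = 23.
Net charge +1.
Molecular formula: C14H23N2O4S+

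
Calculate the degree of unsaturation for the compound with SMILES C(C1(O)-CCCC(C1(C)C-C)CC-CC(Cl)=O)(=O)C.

Molecular formula from the SMILES: C15H25ClO3.
DoU = (2C + 2 + N − H − X)/2 = (2·15 + 2 + 0 − 25 − 1)/2 = 6/2 = 3.
(Structurally: 1 ring(s) + 2 π bond(s) = 3.)

3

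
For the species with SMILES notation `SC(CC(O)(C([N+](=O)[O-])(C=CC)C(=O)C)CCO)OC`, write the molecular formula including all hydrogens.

Heavy atoms from the SMILES: 12 C, 1 N, 6 O, 1 S.
Implicit hydrogens by atom environment:
  3 × C: 3 H each → 9
  3 × C: 2 H each → 6
  3 × C: 1 H each → 3
  3 × C: no H
  3 × O: no H
  2 × O: 1 H each → 2
  1 × N (charge +1): no H
  1 × O (charge -1): no H
  1 × S: 1 H
  Total hydrogens = 21.
Molecular formula: C12H21NO6S

C12H21NO6S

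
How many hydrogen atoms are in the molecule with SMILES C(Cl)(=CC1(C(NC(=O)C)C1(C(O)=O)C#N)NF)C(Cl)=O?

Hydrogens are implicit in SMILES; fill each atom to its normal valence:
  7 × C: no H
  3 × O: no H
  2 × C: 1 H each → 2
  2 × Cl: no H
  2 × N: 1 H each → 2
  1 × C: 3 H
  1 × F: no H
  1 × N: no H
  1 × O: 1 H
  Total hydrogens = 8.

8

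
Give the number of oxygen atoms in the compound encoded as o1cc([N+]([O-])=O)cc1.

3

The symbol for oxygen appears 3 times in the SMILES.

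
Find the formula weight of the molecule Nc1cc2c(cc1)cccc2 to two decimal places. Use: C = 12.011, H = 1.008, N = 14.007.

Molecular formula: C10H9N.
M = 10×12.011 + 9×1.008 + 1×14.007 = 143.19 g/mol.

143.19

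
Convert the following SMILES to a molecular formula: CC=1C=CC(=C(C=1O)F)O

C7H7FO2

Heavy atoms from the SMILES: 7 C, 1 F, 2 O.
Implicit hydrogens by atom environment:
  4 × C (aromatic): no H
  2 × C (aromatic): 1 H each → 2
  2 × O: 1 H each → 2
  1 × C: 3 H
  1 × F: no H
  Total hydrogens = 7.
Molecular formula: C7H7FO2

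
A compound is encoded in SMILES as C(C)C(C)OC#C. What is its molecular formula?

C6H10O

Heavy atoms from the SMILES: 6 C, 1 O.
Implicit hydrogens by atom environment:
  2 × C: 3 H each → 6
  2 × C: 1 H each → 2
  1 × C: 2 H
  1 × C: no H
  1 × O: no H
  Total hydrogens = 10.
Molecular formula: C6H10O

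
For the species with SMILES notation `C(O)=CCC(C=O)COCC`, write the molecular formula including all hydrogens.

Heavy atoms from the SMILES: 8 C, 3 O.
Implicit hydrogens by atom environment:
  4 × C: 1 H each → 4
  3 × C: 2 H each → 6
  2 × O: no H
  1 × C: 3 H
  1 × O: 1 H
  Total hydrogens = 14.
Molecular formula: C8H14O3

C8H14O3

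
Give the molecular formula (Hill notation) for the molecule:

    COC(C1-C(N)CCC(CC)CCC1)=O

C12H23NO2

Heavy atoms from the SMILES: 12 C, 1 N, 2 O.
Implicit hydrogens by atom environment:
  6 × C: 2 H each → 12
  3 × C: 1 H each → 3
  2 × C: 3 H each → 6
  2 × O: no H
  1 × C: no H
  1 × N: 2 H
  Total hydrogens = 23.
Molecular formula: C12H23NO2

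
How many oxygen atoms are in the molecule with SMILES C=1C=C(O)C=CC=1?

1

The symbol for oxygen appears 1 time in the SMILES.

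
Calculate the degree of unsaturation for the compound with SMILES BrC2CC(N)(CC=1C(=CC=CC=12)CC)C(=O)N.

Molecular formula from the SMILES: C13H17BrN2O.
DoU = (2C + 2 + N − H − X)/2 = (2·13 + 2 + 2 − 17 − 1)/2 = 12/2 = 6.
(Structurally: 2 ring(s) + 4 π bond(s) = 6.)

6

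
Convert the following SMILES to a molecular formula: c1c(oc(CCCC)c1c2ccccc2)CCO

Heavy atoms from the SMILES: 16 C, 2 O.
Implicit hydrogens by atom environment:
  6 × C (aromatic): 1 H each → 6
  5 × C: 2 H each → 10
  4 × C (aromatic): no H
  1 × C: 3 H
  1 × O: 1 H
  1 × O (aromatic): no H
  Total hydrogens = 20.
Molecular formula: C16H20O2

C16H20O2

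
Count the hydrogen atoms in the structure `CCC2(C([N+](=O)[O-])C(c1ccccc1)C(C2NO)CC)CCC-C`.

Hydrogens are implicit in SMILES; fill each atom to its normal valence:
  5 × C: 2 H each → 10
  5 × C (aromatic): 1 H each → 5
  4 × C: 1 H each → 4
  3 × C: 3 H each → 9
  1 × C: no H
  1 × C (aromatic): no H
  1 × N: 1 H
  1 × N (charge +1): no H
  1 × O: 1 H
  1 × O: no H
  1 × O (charge -1): no H
  Total hydrogens = 30.

30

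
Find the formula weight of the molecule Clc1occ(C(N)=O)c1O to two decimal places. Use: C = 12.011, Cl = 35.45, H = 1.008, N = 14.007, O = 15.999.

Molecular formula: C5H4ClNO3.
M = 5×12.011 + 1×35.45 + 4×1.008 + 1×14.007 + 3×15.999 = 161.54 g/mol.

161.54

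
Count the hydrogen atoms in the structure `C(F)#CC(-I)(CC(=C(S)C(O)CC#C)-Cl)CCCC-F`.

16

Hydrogens are implicit in SMILES; fill each atom to its normal valence:
  6 × C: 2 H each → 12
  6 × C: no H
  2 × C: 1 H each → 2
  2 × F: no H
  1 × Cl: no H
  1 × I: no H
  1 × O: 1 H
  1 × S: 1 H
  Total hydrogens = 16.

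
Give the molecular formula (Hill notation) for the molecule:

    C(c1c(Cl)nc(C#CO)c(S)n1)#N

Heavy atoms from the SMILES: 7 C, 1 Cl, 3 N, 1 O, 1 S.
Implicit hydrogens by atom environment:
  4 × C (aromatic): no H
  3 × C: no H
  2 × N (aromatic): no H
  1 × Cl: no H
  1 × N: no H
  1 × O: 1 H
  1 × S: 1 H
  Total hydrogens = 2.
Molecular formula: C7H2ClN3OS

C7H2ClN3OS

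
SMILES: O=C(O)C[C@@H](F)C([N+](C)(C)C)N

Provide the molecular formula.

C7H16FN2O2+

Heavy atoms from the SMILES: 7 C, 1 F, 2 N, 2 O.
Implicit hydrogens by atom environment:
  3 × C: 3 H each → 9
  2 × C: 1 H each → 2
  1 × C: 2 H
  1 × C: no H
  1 × F: no H
  1 × N: 2 H
  1 × N (charge +1): no H
  1 × O: 1 H
  1 × O: no H
  Total hydrogens = 16.
Net charge +1.
Molecular formula: C7H16FN2O2+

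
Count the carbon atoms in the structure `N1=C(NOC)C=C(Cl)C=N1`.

The symbol for carbon appears 5 times in the SMILES. (Cl is a single chlorine, not C + l.)

5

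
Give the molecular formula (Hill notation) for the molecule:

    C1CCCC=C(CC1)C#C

C10H14

Heavy atoms from the SMILES: 10 C.
Implicit hydrogens by atom environment:
  6 × C: 2 H each → 12
  2 × C: 1 H each → 2
  2 × C: no H
  Total hydrogens = 14.
Molecular formula: C10H14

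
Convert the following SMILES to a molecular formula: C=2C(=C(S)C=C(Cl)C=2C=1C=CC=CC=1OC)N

Heavy atoms from the SMILES: 13 C, 1 Cl, 1 N, 1 O, 1 S.
Implicit hydrogens by atom environment:
  6 × C (aromatic): 1 H each → 6
  6 × C (aromatic): no H
  1 × C: 3 H
  1 × Cl: no H
  1 × N: 2 H
  1 × O: no H
  1 × S: 1 H
  Total hydrogens = 12.
Molecular formula: C13H12ClNOS

C13H12ClNOS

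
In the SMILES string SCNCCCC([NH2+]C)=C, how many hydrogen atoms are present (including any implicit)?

Hydrogens are implicit in SMILES; fill each atom to its normal valence:
  5 × C: 2 H each → 10
  1 × C: 3 H
  1 × C: no H
  1 × N (charge +1): 2 H
  1 × N: 1 H
  1 × S: 1 H
  Total hydrogens = 17.

17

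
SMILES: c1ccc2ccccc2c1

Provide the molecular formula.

Heavy atoms from the SMILES: 10 C.
Implicit hydrogens by atom environment:
  8 × C (aromatic): 1 H each → 8
  2 × C (aromatic): no H
  Total hydrogens = 8.
Molecular formula: C10H8

C10H8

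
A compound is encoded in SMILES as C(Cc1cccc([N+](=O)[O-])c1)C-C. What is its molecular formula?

Heavy atoms from the SMILES: 10 C, 1 N, 2 O.
Implicit hydrogens by atom environment:
  4 × C (aromatic): 1 H each → 4
  3 × C: 2 H each → 6
  2 × C (aromatic): no H
  1 × C: 3 H
  1 × N (charge +1): no H
  1 × O: no H
  1 × O (charge -1): no H
  Total hydrogens = 13.
Molecular formula: C10H13NO2

C10H13NO2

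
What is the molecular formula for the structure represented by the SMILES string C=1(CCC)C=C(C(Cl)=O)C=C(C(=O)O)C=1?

C11H11ClO3

Heavy atoms from the SMILES: 11 C, 1 Cl, 3 O.
Implicit hydrogens by atom environment:
  3 × C (aromatic): 1 H each → 3
  3 × C (aromatic): no H
  2 × C: 2 H each → 4
  2 × C: no H
  2 × O: no H
  1 × C: 3 H
  1 × Cl: no H
  1 × O: 1 H
  Total hydrogens = 11.
Molecular formula: C11H11ClO3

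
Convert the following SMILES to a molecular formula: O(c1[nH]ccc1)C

Heavy atoms from the SMILES: 5 C, 1 N, 1 O.
Implicit hydrogens by atom environment:
  3 × C (aromatic): 1 H each → 3
  1 × C: 3 H
  1 × C (aromatic): no H
  1 × N (aromatic): 1 H
  1 × O: no H
  Total hydrogens = 7.
Molecular formula: C5H7NO

C5H7NO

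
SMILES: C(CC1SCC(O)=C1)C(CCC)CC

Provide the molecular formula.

Heavy atoms from the SMILES: 12 C, 1 O, 1 S.
Implicit hydrogens by atom environment:
  6 × C: 2 H each → 12
  3 × C: 1 H each → 3
  2 × C: 3 H each → 6
  1 × C: no H
  1 × O: 1 H
  1 × S: no H
  Total hydrogens = 22.
Molecular formula: C12H22OS

C12H22OS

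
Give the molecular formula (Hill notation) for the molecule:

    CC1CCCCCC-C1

Heavy atoms from the SMILES: 9 C.
Implicit hydrogens by atom environment:
  7 × C: 2 H each → 14
  1 × C: 3 H
  1 × C: 1 H
  Total hydrogens = 18.
Molecular formula: C9H18

C9H18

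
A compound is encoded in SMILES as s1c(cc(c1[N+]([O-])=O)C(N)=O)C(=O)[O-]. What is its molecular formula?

C6H3N2O5S-

Heavy atoms from the SMILES: 6 C, 2 N, 5 O, 1 S.
Implicit hydrogens by atom environment:
  3 × C (aromatic): no H
  3 × O: no H
  2 × C: no H
  2 × O (charge -1): no H
  1 × C (aromatic): 1 H
  1 × N: 2 H
  1 × N (charge +1): no H
  1 × S (aromatic): no H
  Total hydrogens = 3.
Net charge -1.
Molecular formula: C6H3N2O5S-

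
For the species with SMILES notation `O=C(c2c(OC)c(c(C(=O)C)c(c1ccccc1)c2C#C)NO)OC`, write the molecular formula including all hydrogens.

Heavy atoms from the SMILES: 19 C, 1 N, 5 O.
Implicit hydrogens by atom environment:
  7 × C (aromatic): no H
  5 × C (aromatic): 1 H each → 5
  4 × O: no H
  3 × C: 3 H each → 9
  3 × C: no H
  1 × C: 1 H
  1 × N: 1 H
  1 × O: 1 H
  Total hydrogens = 17.
Molecular formula: C19H17NO5

C19H17NO5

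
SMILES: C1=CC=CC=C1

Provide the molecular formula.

C6H6

Heavy atoms from the SMILES: 6 C.
Implicit hydrogens by atom environment:
  6 × C (aromatic): 1 H each → 6
  Total hydrogens = 6.
Molecular formula: C6H6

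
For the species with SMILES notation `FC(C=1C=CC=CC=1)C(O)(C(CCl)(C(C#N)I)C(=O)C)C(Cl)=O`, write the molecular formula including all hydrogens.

C15H13Cl2FINO3

Heavy atoms from the SMILES: 15 C, 2 Cl, 1 F, 1 I, 1 N, 3 O.
Implicit hydrogens by atom environment:
  5 × C (aromatic): 1 H each → 5
  5 × C: no H
  2 × C: 1 H each → 2
  2 × Cl: no H
  2 × O: no H
  1 × C: 3 H
  1 × C: 2 H
  1 × C (aromatic): no H
  1 × F: no H
  1 × I: no H
  1 × N: no H
  1 × O: 1 H
  Total hydrogens = 13.
Molecular formula: C15H13Cl2FINO3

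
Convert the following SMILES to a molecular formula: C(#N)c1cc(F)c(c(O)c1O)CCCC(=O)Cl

C11H9ClFNO3

Heavy atoms from the SMILES: 11 C, 1 Cl, 1 F, 1 N, 3 O.
Implicit hydrogens by atom environment:
  5 × C (aromatic): no H
  3 × C: 2 H each → 6
  2 × C: no H
  2 × O: 1 H each → 2
  1 × C (aromatic): 1 H
  1 × Cl: no H
  1 × F: no H
  1 × N: no H
  1 × O: no H
  Total hydrogens = 9.
Molecular formula: C11H9ClFNO3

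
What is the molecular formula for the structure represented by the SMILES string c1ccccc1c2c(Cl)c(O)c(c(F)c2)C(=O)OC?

C14H10ClFO3

Heavy atoms from the SMILES: 14 C, 1 Cl, 1 F, 3 O.
Implicit hydrogens by atom environment:
  6 × C (aromatic): 1 H each → 6
  6 × C (aromatic): no H
  2 × O: no H
  1 × C: 3 H
  1 × C: no H
  1 × Cl: no H
  1 × F: no H
  1 × O: 1 H
  Total hydrogens = 10.
Molecular formula: C14H10ClFO3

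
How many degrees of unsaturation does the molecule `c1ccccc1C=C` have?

Molecular formula from the SMILES: C8H8.
DoU = (2C + 2 + N − H − X)/2 = (2·8 + 2 + 0 − 8 − 0)/2 = 10/2 = 5.
(Structurally: 1 ring(s) + 4 π bond(s) = 5.)

5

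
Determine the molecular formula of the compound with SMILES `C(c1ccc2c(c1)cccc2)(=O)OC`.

Heavy atoms from the SMILES: 12 C, 2 O.
Implicit hydrogens by atom environment:
  7 × C (aromatic): 1 H each → 7
  3 × C (aromatic): no H
  2 × O: no H
  1 × C: 3 H
  1 × C: no H
  Total hydrogens = 10.
Molecular formula: C12H10O2

C12H10O2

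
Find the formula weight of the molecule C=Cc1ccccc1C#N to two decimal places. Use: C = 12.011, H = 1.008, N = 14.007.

Molecular formula: C9H7N.
M = 9×12.011 + 7×1.008 + 1×14.007 = 129.16 g/mol.

129.16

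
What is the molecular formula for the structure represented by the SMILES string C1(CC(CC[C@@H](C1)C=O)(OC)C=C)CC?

Heavy atoms from the SMILES: 13 C, 2 O.
Implicit hydrogens by atom environment:
  6 × C: 2 H each → 12
  4 × C: 1 H each → 4
  2 × C: 3 H each → 6
  2 × O: no H
  1 × C: no H
  Total hydrogens = 22.
Molecular formula: C13H22O2

C13H22O2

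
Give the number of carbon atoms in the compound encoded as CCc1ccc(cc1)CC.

10

The symbol for carbon appears 10 times in the SMILES. Lowercase c denotes aromatic carbon and counts toward C.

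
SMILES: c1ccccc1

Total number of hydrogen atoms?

Hydrogens are implicit in SMILES; fill each atom to its normal valence:
  6 × C (aromatic): 1 H each → 6
  Total hydrogens = 6.

6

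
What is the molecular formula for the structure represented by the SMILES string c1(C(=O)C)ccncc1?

C7H7NO

Heavy atoms from the SMILES: 7 C, 1 N, 1 O.
Implicit hydrogens by atom environment:
  4 × C (aromatic): 1 H each → 4
  1 × C: 3 H
  1 × C (aromatic): no H
  1 × C: no H
  1 × N (aromatic): no H
  1 × O: no H
  Total hydrogens = 7.
Molecular formula: C7H7NO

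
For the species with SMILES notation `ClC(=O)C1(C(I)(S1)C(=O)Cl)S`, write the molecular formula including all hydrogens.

C4HCl2IO2S2

Heavy atoms from the SMILES: 4 C, 2 Cl, 1 I, 2 O, 2 S.
Implicit hydrogens by atom environment:
  4 × C: no H
  2 × Cl: no H
  2 × O: no H
  1 × I: no H
  1 × S: 1 H
  1 × S: no H
  Total hydrogens = 1.
Molecular formula: C4HCl2IO2S2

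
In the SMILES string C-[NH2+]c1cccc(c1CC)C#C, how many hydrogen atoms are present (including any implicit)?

Hydrogens are implicit in SMILES; fill each atom to its normal valence:
  3 × C (aromatic): 1 H each → 3
  3 × C (aromatic): no H
  2 × C: 3 H each → 6
  1 × C: 2 H
  1 × C: 1 H
  1 × C: no H
  1 × N (charge +1): 2 H
  Total hydrogens = 14.

14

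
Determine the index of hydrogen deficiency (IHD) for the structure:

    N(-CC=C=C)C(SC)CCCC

Molecular formula from the SMILES: C10H19NS.
DoU = (2C + 2 + N − H − X)/2 = (2·10 + 2 + 1 − 19 − 0)/2 = 4/2 = 2.
(Structurally: 0 ring(s) + 2 π bond(s) = 2.)

2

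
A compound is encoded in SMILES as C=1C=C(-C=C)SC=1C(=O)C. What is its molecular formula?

C8H8OS

Heavy atoms from the SMILES: 8 C, 1 O, 1 S.
Implicit hydrogens by atom environment:
  2 × C (aromatic): 1 H each → 2
  2 × C (aromatic): no H
  1 × C: 3 H
  1 × C: 2 H
  1 × C: 1 H
  1 × C: no H
  1 × O: no H
  1 × S (aromatic): no H
  Total hydrogens = 8.
Molecular formula: C8H8OS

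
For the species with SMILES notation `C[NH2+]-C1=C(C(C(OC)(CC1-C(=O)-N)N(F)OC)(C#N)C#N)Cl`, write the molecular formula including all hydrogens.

Heavy atoms from the SMILES: 12 C, 1 Cl, 1 F, 5 N, 3 O.
Implicit hydrogens by atom environment:
  7 × C: no H
  3 × C: 3 H each → 9
  3 × N: no H
  3 × O: no H
  1 × C: 2 H
  1 × C: 1 H
  1 × Cl: no H
  1 × F: no H
  1 × N (charge +1): 2 H
  1 × N: 2 H
  Total hydrogens = 16.
Net charge +1.
Molecular formula: C12H16ClFN5O3+

C12H16ClFN5O3+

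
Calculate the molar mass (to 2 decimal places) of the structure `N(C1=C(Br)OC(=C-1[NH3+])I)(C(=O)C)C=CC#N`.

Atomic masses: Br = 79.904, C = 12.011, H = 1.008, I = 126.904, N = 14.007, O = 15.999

Molecular formula: C9H8BrIN3O2+.
M = 1×79.904 + 9×12.011 + 8×1.008 + 1×126.904 + 3×14.007 + 2×15.999 = 396.99 g/mol.

396.99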